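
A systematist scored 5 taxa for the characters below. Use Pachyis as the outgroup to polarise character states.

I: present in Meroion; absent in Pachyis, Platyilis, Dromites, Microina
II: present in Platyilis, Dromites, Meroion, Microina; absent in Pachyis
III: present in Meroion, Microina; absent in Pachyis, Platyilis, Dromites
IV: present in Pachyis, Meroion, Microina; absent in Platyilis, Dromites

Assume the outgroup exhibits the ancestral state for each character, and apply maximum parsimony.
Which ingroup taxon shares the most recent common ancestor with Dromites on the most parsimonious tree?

Character polarity is set by the outgroup: the derived state is whichever differs from the outgroup's state, so for IV the derived state is 'absent', and for the remaining characters it is 'present'.
I: derived state 'present' in Meroion only — an autapomorphy, so it tells us nothing about relationships among taxa.
All ingroup taxa share the derived state 'present' for II; it defines the ingroup but does not resolve relationships within it.
Only Meroion and Microina show the derived state 'present' for III, supporting them as a clade.
Only Dromites and Platyilis show the derived state 'absent' for IV, supporting them as a clade.
Most parsimonious ingroup topology: ((Platyilis,Dromites),(Meroion,Microina)).
Dromites and Platyilis form a cherry on this tree, so they are sister taxa.

Platyilis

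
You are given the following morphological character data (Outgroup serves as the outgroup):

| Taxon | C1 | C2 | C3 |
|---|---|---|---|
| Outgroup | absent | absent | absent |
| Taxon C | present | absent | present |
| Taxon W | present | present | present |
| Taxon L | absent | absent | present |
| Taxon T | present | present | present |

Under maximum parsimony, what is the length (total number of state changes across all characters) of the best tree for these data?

The outgroup has state 'absent' for every character, so 'present' is the derived state throughout.
C1 (derived state 'present') is shared by Taxon C, Taxon T, and Taxon W — a synapomorphy uniting that clade.
C2: derived state 'present' in Taxon T and Taxon W only — synapomorphy for {Taxon T, Taxon W}.
All ingroup taxa share the derived state 'present' for C3; it defines the ingroup but does not resolve relationships within it.
Most parsimonious ingroup topology: ((Taxon C,(Taxon W,Taxon T)),Taxon L).
Changes per character on this tree: C1: 1; C2: 1; C3: 1.
Total = 3.

3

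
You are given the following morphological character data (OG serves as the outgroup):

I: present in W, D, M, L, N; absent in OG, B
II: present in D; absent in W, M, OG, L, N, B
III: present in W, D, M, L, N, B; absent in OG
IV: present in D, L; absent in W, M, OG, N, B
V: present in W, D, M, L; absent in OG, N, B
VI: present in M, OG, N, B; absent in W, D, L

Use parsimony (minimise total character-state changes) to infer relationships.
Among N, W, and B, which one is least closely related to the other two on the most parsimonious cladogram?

Character polarity is set by the outgroup: the derived state is whichever differs from the outgroup's state, so for VI the derived state is 'absent', and for the remaining characters it is 'present'.
I (derived state 'present') is shared by D, L, M, N, and W — a synapomorphy uniting that clade.
II (derived state 'present') is unique to D (autapomorphy; uninformative for grouping).
III (derived state 'present') is shared by all ingroup taxa — unites the whole ingroup.
IV: derived state 'present' in D and L only — synapomorphy for {D, L}.
Only D, L, M, and W show the derived state 'present' for V, supporting them as a clade.
Only D, L, and W show the derived state 'absent' for VI, supporting them as a clade.
Most parsimonious ingroup topology: (((M,((L,D),W)),N),B).
W and N share a more recent common ancestor with each other than either does with B, so B is the least closely related of the three.

B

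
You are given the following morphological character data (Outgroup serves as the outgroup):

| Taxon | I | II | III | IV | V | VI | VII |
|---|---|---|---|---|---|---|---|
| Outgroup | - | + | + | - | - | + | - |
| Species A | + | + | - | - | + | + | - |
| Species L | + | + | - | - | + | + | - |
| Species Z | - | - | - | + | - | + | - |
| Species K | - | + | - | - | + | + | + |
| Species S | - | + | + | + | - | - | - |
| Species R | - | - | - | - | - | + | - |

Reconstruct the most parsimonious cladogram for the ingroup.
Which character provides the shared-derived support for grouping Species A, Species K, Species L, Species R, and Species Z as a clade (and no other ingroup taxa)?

Character polarity is set by the outgroup: the derived state is whichever differs from the outgroup's state, so for II, III, VI the derived state is '-', and for the remaining characters it is '+'.
I: derived state '+' in Species A and Species L only — synapomorphy for {Species A, Species L}.
Only Species R and Species Z show the derived state '-' for II, supporting them as a clade.
III: derived state '-' in Species A, Species K, Species L, Species R, and Species Z only — synapomorphy for {Species A, Species K, Species L, Species R, Species Z}.
IV groups Species S and Species Z, which is incompatible with the clades supported by the remaining characters; treating it as convergent (homoplasy) costs fewer steps than any alternative tree.
V: derived state '+' in Species A, Species K, and Species L only — synapomorphy for {Species A, Species K, Species L}.
VI (derived state '-') is unique to Species S (autapomorphy; uninformative for grouping).
VII (derived state '+') is unique to Species K (autapomorphy; uninformative for grouping).
Most parsimonious ingroup topology: ((((Species A,Species L),Species K),(Species Z,Species R)),Species S).
The clade {Species A, Species K, Species L, Species R, Species Z} is supported by III: its derived state '-' occurs in exactly those taxa and in no other taxon (including the outgroup).

III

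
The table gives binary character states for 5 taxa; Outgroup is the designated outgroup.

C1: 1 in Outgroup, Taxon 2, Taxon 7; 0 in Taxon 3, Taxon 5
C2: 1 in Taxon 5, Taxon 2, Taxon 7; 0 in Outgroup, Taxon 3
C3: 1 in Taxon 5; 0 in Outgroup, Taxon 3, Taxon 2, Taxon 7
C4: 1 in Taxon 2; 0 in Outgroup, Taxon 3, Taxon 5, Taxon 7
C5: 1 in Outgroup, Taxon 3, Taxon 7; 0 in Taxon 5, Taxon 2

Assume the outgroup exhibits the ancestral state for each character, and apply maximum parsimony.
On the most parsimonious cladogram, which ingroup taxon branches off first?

Character polarity is set by the outgroup: the derived state is whichever differs from the outgroup's state, so for C1, C5 the derived state is '0', and for the remaining characters it is '1'.
C1 (state '0') occurs in Taxon 3 and Taxon 5 but conflicts with the nesting implied by the other characters — most parsimoniously interpreted as homoplasy.
C2 (derived state '1') is shared by Taxon 2, Taxon 5, and Taxon 7 — a synapomorphy uniting that clade.
C3 (derived state '1') is unique to Taxon 5 (autapomorphy; uninformative for grouping).
C4: derived state '1' in Taxon 2 only — an autapomorphy, so it tells us nothing about relationships among taxa.
C5: derived state '0' in Taxon 2 and Taxon 5 only — synapomorphy for {Taxon 2, Taxon 5}.
Most parsimonious ingroup topology: (Taxon 3,((Taxon 5,Taxon 2),Taxon 7)).
Taxon 3 is sister to the clade containing all other ingroup taxa, so it is the earliest-diverging (most basal) ingroup lineage.

Taxon 3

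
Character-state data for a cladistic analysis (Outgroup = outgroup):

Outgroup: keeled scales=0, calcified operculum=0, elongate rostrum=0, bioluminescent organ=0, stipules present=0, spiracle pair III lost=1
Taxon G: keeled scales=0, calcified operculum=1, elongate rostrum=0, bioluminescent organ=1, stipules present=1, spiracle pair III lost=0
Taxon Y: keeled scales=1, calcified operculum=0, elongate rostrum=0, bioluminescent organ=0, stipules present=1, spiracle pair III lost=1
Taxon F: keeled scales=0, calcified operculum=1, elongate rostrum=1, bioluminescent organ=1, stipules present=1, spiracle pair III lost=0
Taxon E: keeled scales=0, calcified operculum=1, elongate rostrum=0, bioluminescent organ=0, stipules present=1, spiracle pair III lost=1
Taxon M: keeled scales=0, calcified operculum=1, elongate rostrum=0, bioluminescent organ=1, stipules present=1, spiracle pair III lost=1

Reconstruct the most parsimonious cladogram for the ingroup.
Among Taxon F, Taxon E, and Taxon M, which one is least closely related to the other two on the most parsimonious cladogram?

Taxon E

Character polarity is set by the outgroup: the derived state is whichever differs from the outgroup's state, so for spiracle pair III lost the derived state is '0', and for the remaining characters it is '1'.
keeled scales: derived state '1' in Taxon Y only — an autapomorphy, so it tells us nothing about relationships among taxa.
Only Taxon E, Taxon F, Taxon G, and Taxon M show the derived state '1' for calcified operculum, supporting them as a clade.
elongate rostrum: derived state '1' in Taxon F only — an autapomorphy, so it tells us nothing about relationships among taxa.
bioluminescent organ (derived state '1') is shared by Taxon F, Taxon G, and Taxon M — a synapomorphy uniting that clade.
All ingroup taxa share the derived state '1' for stipules present; it defines the ingroup but does not resolve relationships within it.
spiracle pair III lost: derived state '0' in Taxon F and Taxon G only — synapomorphy for {Taxon F, Taxon G}.
Most parsimonious ingroup topology: ((((Taxon G,Taxon F),Taxon M),Taxon E),Taxon Y).
Taxon M and Taxon F share a more recent common ancestor with each other than either does with Taxon E, so Taxon E is the least closely related of the three.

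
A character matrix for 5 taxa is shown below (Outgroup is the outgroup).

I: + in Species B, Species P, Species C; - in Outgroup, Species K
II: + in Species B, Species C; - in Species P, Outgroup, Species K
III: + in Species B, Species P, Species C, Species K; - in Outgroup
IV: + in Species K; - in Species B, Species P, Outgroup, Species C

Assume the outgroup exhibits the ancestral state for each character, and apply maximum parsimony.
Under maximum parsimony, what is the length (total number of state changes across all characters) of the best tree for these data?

The outgroup has state '-' for every character, so '+' is the derived state throughout.
I (derived state '+') is shared by Species B, Species C, and Species P — a synapomorphy uniting that clade.
II: derived state '+' in Species B and Species C only — synapomorphy for {Species B, Species C}.
III (derived state '+') is shared by all ingroup taxa — unites the whole ingroup.
IV: derived state '+' in Species K only — an autapomorphy, so it tells us nothing about relationships among taxa.
Most parsimonious ingroup topology: (((Species B,Species C),Species P),Species K).
Changes per character on this tree: I: 1; II: 1; III: 1; IV: 1.
Total = 4.

4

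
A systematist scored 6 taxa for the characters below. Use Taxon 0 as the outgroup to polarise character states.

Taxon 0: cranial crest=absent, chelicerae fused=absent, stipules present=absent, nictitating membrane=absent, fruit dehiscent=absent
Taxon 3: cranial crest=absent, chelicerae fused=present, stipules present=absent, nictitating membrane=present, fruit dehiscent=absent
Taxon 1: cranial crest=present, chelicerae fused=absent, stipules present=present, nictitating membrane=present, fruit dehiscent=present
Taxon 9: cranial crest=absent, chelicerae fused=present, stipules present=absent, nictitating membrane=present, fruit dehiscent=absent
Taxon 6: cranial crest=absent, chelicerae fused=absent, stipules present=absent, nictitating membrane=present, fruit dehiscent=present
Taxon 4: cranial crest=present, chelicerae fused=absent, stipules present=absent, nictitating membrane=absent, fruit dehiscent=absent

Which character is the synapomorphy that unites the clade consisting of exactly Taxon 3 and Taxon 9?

The outgroup has state 'absent' for every character, so 'present' is the derived state throughout.
cranial crest groups Taxon 1 and Taxon 4, which is incompatible with the clades supported by the remaining characters; treating it as convergent (homoplasy) costs fewer steps than any alternative tree.
chelicerae fused: derived state 'present' in Taxon 3 and Taxon 9 only — synapomorphy for {Taxon 3, Taxon 9}.
stipules present: derived state 'present' in Taxon 1 only — an autapomorphy, so it tells us nothing about relationships among taxa.
Only Taxon 1, Taxon 3, Taxon 6, and Taxon 9 show the derived state 'present' for nictitating membrane, supporting them as a clade.
fruit dehiscent (derived state 'present') is shared by Taxon 1 and Taxon 6 — a synapomorphy uniting that clade.
Most parsimonious ingroup topology: (((Taxon 3,Taxon 9),(Taxon 1,Taxon 6)),Taxon 4).
The clade {Taxon 3, Taxon 9} is supported by chelicerae fused: its derived state 'present' occurs in exactly those taxa and in no other taxon (including the outgroup).

chelicerae fused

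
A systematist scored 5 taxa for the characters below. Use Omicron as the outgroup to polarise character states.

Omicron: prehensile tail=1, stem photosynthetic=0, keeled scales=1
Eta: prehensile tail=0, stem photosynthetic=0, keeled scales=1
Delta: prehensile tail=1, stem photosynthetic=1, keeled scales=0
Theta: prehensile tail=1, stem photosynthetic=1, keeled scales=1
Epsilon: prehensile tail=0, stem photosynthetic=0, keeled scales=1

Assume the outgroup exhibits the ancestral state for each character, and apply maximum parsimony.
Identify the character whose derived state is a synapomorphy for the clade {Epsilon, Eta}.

prehensile tail

Character polarity is set by the outgroup: the derived state is whichever differs from the outgroup's state, so for prehensile tail, keeled scales the derived state is '0', and for the remaining characters it is '1'.
Only Epsilon and Eta show the derived state '0' for prehensile tail, supporting them as a clade.
stem photosynthetic (derived state '1') is shared by Delta and Theta — a synapomorphy uniting that clade.
keeled scales: derived state '0' in Delta only — an autapomorphy, so it tells us nothing about relationships among taxa.
Most parsimonious ingroup topology: ((Epsilon,Eta),(Delta,Theta)).
The clade {Epsilon, Eta} is supported by prehensile tail: its derived state '0' occurs in exactly those taxa and in no other taxon (including the outgroup).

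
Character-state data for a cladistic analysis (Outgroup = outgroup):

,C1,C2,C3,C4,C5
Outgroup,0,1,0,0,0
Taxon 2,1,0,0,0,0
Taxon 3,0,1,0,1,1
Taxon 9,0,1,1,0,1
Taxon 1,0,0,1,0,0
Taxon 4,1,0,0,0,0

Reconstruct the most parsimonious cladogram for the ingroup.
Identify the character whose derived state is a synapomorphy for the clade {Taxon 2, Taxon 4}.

Character polarity is set by the outgroup: the derived state is whichever differs from the outgroup's state, so for C2 the derived state is '0', and for the remaining characters it is '1'.
Only Taxon 2 and Taxon 4 show the derived state '1' for C1, supporting them as a clade.
C2: derived state '0' in Taxon 1, Taxon 2, and Taxon 4 only — synapomorphy for {Taxon 1, Taxon 2, Taxon 4}.
C3 (state '1') occurs in Taxon 1 and Taxon 9 but conflicts with the nesting implied by the other characters — most parsimoniously interpreted as homoplasy.
C4 (derived state '1') is unique to Taxon 3 (autapomorphy; uninformative for grouping).
C5: derived state '1' in Taxon 3 and Taxon 9 only — synapomorphy for {Taxon 3, Taxon 9}.
Most parsimonious ingroup topology: (((Taxon 2,Taxon 4),Taxon 1),(Taxon 3,Taxon 9)).
The clade {Taxon 2, Taxon 4} is supported by C1: its derived state '1' occurs in exactly those taxa and in no other taxon (including the outgroup).

C1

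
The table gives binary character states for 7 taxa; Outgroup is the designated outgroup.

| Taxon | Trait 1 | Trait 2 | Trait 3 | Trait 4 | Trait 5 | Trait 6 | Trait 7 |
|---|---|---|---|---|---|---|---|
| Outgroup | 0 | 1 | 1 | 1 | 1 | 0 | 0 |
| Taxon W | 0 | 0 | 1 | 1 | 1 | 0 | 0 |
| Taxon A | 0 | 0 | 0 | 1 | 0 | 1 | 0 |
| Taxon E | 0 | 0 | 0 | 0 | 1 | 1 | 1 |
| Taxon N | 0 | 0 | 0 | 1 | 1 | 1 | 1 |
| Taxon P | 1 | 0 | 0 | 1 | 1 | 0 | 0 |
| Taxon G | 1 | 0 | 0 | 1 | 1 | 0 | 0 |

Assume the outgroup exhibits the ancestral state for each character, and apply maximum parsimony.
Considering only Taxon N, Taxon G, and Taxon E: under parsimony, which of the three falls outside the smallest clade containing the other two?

Taxon G

Character polarity is set by the outgroup: the derived state is whichever differs from the outgroup's state, so for Trait 2, Trait 3, Trait 4, Trait 5 the derived state is '0', and for the remaining characters it is '1'.
Trait 1 (derived state '1') is shared by Taxon G and Taxon P — a synapomorphy uniting that clade.
All ingroup taxa share the derived state '0' for Trait 2; it defines the ingroup but does not resolve relationships within it.
Trait 3 (derived state '0') is shared by Taxon A, Taxon E, Taxon G, Taxon N, and Taxon P — a synapomorphy uniting that clade.
Trait 4 (derived state '0') is unique to Taxon E (autapomorphy; uninformative for grouping).
Trait 5 (derived state '0') is unique to Taxon A (autapomorphy; uninformative for grouping).
Trait 6 (derived state '1') is shared by Taxon A, Taxon E, and Taxon N — a synapomorphy uniting that clade.
Trait 7: derived state '1' in Taxon E and Taxon N only — synapomorphy for {Taxon E, Taxon N}.
Most parsimonious ingroup topology: (Taxon W,((Taxon A,(Taxon E,Taxon N)),(Taxon P,Taxon G))).
Taxon N and Taxon E share a more recent common ancestor with each other than either does with Taxon G, so Taxon G is the least closely related of the three.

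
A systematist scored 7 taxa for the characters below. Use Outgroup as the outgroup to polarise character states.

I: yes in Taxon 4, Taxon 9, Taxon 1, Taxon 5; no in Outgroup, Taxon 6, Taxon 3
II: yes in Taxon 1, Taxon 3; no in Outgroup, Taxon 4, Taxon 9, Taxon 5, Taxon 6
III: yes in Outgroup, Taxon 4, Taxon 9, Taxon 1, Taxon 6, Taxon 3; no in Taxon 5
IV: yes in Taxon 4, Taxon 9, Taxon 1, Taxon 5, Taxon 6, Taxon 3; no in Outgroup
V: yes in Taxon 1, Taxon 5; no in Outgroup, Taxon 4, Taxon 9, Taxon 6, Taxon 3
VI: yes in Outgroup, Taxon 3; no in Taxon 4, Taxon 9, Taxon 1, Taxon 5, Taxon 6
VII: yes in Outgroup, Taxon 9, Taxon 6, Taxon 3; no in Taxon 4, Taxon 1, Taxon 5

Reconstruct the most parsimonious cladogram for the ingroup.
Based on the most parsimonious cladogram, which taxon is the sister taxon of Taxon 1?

Taxon 5

Character polarity is set by the outgroup: the derived state is whichever differs from the outgroup's state, so for III, VI, VII the derived state is 'no', and for the remaining characters it is 'yes'.
I: derived state 'yes' in Taxon 1, Taxon 4, Taxon 5, and Taxon 9 only — synapomorphy for {Taxon 1, Taxon 4, Taxon 5, Taxon 9}.
II groups Taxon 1 and Taxon 3, which is incompatible with the clades supported by the remaining characters; treating it as convergent (homoplasy) costs fewer steps than any alternative tree.
III (derived state 'no') is unique to Taxon 5 (autapomorphy; uninformative for grouping).
All ingroup taxa share the derived state 'yes' for IV; it defines the ingroup but does not resolve relationships within it.
V: derived state 'yes' in Taxon 1 and Taxon 5 only — synapomorphy for {Taxon 1, Taxon 5}.
VI: derived state 'no' in Taxon 1, Taxon 4, Taxon 5, Taxon 6, and Taxon 9 only — synapomorphy for {Taxon 1, Taxon 4, Taxon 5, Taxon 6, Taxon 9}.
VII: derived state 'no' in Taxon 1, Taxon 4, and Taxon 5 only — synapomorphy for {Taxon 1, Taxon 4, Taxon 5}.
Most parsimonious ingroup topology: ((((Taxon 4,(Taxon 1,Taxon 5)),Taxon 9),Taxon 6),Taxon 3).
Taxon 1 and Taxon 5 form a cherry on this tree, so they are sister taxa.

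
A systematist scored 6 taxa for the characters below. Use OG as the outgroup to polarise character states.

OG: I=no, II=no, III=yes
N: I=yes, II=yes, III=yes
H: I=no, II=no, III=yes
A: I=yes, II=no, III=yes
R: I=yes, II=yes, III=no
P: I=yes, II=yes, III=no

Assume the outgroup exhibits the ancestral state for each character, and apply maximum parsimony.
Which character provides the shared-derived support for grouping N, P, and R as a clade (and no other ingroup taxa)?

Character polarity is set by the outgroup: the derived state is whichever differs from the outgroup's state, so for III the derived state is 'no', and for the remaining characters it is 'yes'.
I (derived state 'yes') is shared by A, N, P, and R — a synapomorphy uniting that clade.
II (derived state 'yes') is shared by N, P, and R — a synapomorphy uniting that clade.
III (derived state 'no') is shared by P and R — a synapomorphy uniting that clade.
Most parsimonious ingroup topology: (((N,(R,P)),A),H).
The clade {N, P, R} is supported by II: its derived state 'yes' occurs in exactly those taxa and in no other taxon (including the outgroup).

II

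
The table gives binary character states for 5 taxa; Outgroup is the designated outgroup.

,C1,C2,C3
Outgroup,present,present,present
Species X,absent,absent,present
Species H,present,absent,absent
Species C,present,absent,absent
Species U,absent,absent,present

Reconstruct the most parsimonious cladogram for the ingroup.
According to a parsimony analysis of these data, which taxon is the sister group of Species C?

Species H

The outgroup has state 'present' for every character, so 'absent' is the derived state throughout.
Only Species U and Species X show the derived state 'absent' for C1, supporting them as a clade.
All ingroup taxa share the derived state 'absent' for C2; it defines the ingroup but does not resolve relationships within it.
C3 (derived state 'absent') is shared by Species C and Species H — a synapomorphy uniting that clade.
Most parsimonious ingroup topology: ((Species X,Species U),(Species H,Species C)).
Species C and Species H form a cherry on this tree, so they are sister taxa.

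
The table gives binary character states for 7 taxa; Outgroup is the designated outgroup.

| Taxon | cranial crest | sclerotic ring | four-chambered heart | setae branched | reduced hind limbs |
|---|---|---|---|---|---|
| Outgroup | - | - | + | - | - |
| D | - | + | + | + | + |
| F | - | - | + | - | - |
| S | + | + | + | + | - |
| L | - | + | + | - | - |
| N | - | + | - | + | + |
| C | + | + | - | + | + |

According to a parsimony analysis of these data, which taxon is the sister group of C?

Character polarity is set by the outgroup: the derived state is whichever differs from the outgroup's state, so for four-chambered heart the derived state is '-', and for the remaining characters it is '+'.
cranial crest (state '+') occurs in C and S but conflicts with the nesting implied by the other characters — most parsimoniously interpreted as homoplasy.
sclerotic ring (derived state '+') is shared by C, D, L, N, and S — a synapomorphy uniting that clade.
Only C and N show the derived state '-' for four-chambered heart, supporting them as a clade.
Only C, D, N, and S show the derived state '+' for setae branched, supporting them as a clade.
reduced hind limbs (derived state '+') is shared by C, D, and N — a synapomorphy uniting that clade.
Most parsimonious ingroup topology: ((((D,(N,C)),S),L),F).
C and N form a cherry on this tree, so they are sister taxa.

N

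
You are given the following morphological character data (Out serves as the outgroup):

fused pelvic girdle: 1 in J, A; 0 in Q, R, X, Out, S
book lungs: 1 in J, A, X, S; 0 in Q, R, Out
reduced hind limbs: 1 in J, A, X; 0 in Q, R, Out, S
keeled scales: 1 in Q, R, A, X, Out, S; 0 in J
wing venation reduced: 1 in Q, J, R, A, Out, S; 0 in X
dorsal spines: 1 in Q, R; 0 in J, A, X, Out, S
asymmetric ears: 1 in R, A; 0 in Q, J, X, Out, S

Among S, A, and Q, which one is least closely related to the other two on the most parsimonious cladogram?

Q

Character polarity is set by the outgroup: the derived state is whichever differs from the outgroup's state, so for keeled scales, wing venation reduced the derived state is '0', and for the remaining characters it is '1'.
Only A and J show the derived state '1' for fused pelvic girdle, supporting them as a clade.
book lungs (derived state '1') is shared by A, J, S, and X — a synapomorphy uniting that clade.
Only A, J, and X show the derived state '1' for reduced hind limbs, supporting them as a clade.
keeled scales (derived state '0') is unique to J (autapomorphy; uninformative for grouping).
wing venation reduced (derived state '0') is unique to X (autapomorphy; uninformative for grouping).
dorsal spines: derived state '1' in Q and R only — synapomorphy for {Q, R}.
asymmetric ears (state '1') occurs in A and R but conflicts with the nesting implied by the other characters — most parsimoniously interpreted as homoplasy.
Most parsimonious ingroup topology: ((((J,A),X),S),(R,Q)).
S and A share a more recent common ancestor with each other than either does with Q, so Q is the least closely related of the three.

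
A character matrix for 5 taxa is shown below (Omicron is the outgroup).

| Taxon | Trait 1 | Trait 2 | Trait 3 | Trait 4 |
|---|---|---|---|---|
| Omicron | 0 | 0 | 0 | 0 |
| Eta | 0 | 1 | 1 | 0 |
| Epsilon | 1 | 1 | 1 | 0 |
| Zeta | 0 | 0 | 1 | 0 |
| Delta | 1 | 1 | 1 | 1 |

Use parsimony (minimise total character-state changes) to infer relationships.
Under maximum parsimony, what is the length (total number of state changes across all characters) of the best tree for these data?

The outgroup has state '0' for every character, so '1' is the derived state throughout.
Trait 1: derived state '1' in Delta and Epsilon only — synapomorphy for {Delta, Epsilon}.
Trait 2: derived state '1' in Delta, Epsilon, and Eta only — synapomorphy for {Delta, Epsilon, Eta}.
All ingroup taxa share the derived state '1' for Trait 3; it defines the ingroup but does not resolve relationships within it.
Trait 4 (derived state '1') is unique to Delta (autapomorphy; uninformative for grouping).
Most parsimonious ingroup topology: ((Eta,(Epsilon,Delta)),Zeta).
Changes per character on this tree: Trait 1: 1; Trait 2: 1; Trait 3: 1; Trait 4: 1.
Total = 4.

4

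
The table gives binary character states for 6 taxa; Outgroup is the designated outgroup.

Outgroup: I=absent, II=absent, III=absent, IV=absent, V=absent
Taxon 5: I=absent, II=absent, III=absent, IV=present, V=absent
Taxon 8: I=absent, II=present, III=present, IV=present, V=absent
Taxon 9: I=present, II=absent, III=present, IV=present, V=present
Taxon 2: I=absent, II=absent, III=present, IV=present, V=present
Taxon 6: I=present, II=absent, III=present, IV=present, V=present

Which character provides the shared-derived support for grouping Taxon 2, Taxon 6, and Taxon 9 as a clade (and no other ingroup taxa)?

V

The outgroup has state 'absent' for every character, so 'present' is the derived state throughout.
I (derived state 'present') is shared by Taxon 6 and Taxon 9 — a synapomorphy uniting that clade.
II: derived state 'present' in Taxon 8 only — an autapomorphy, so it tells us nothing about relationships among taxa.
III (derived state 'present') is shared by Taxon 2, Taxon 6, Taxon 8, and Taxon 9 — a synapomorphy uniting that clade.
IV (derived state 'present') is shared by all ingroup taxa — unites the whole ingroup.
Only Taxon 2, Taxon 6, and Taxon 9 show the derived state 'present' for V, supporting them as a clade.
Most parsimonious ingroup topology: (Taxon 5,(Taxon 8,((Taxon 9,Taxon 6),Taxon 2))).
The clade {Taxon 2, Taxon 6, Taxon 9} is supported by V: its derived state 'present' occurs in exactly those taxa and in no other taxon (including the outgroup).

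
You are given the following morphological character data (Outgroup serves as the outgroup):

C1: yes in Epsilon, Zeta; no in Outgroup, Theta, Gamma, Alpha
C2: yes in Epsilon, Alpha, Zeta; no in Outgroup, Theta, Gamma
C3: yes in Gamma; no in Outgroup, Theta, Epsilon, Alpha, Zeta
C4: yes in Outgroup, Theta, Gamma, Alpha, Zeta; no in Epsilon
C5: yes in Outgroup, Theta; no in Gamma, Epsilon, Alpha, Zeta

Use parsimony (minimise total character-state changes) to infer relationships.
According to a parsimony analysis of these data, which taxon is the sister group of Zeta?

Character polarity is set by the outgroup: the derived state is whichever differs from the outgroup's state, so for C4, C5 the derived state is 'no', and for the remaining characters it is 'yes'.
C1: derived state 'yes' in Epsilon and Zeta only — synapomorphy for {Epsilon, Zeta}.
C2 (derived state 'yes') is shared by Alpha, Epsilon, and Zeta — a synapomorphy uniting that clade.
C3: derived state 'yes' in Gamma only — an autapomorphy, so it tells us nothing about relationships among taxa.
C4: derived state 'no' in Epsilon only — an autapomorphy, so it tells us nothing about relationships among taxa.
C5: derived state 'no' in Alpha, Epsilon, Gamma, and Zeta only — synapomorphy for {Alpha, Epsilon, Gamma, Zeta}.
Most parsimonious ingroup topology: (Theta,(Gamma,((Epsilon,Zeta),Alpha))).
Zeta and Epsilon form a cherry on this tree, so they are sister taxa.

Epsilon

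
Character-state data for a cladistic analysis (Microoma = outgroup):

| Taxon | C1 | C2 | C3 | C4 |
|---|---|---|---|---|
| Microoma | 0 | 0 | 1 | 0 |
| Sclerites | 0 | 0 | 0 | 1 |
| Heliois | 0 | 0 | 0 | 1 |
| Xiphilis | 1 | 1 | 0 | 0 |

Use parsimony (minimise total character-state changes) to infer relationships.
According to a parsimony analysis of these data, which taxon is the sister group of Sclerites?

Character polarity is set by the outgroup: the derived state is whichever differs from the outgroup's state, so for C3 the derived state is '0', and for the remaining characters it is '1'.
C1 (derived state '1') is unique to Xiphilis (autapomorphy; uninformative for grouping).
C2 (derived state '1') is unique to Xiphilis (autapomorphy; uninformative for grouping).
C3 (derived state '0') is shared by all ingroup taxa — unites the whole ingroup.
C4 (derived state '1') is shared by Heliois and Sclerites — a synapomorphy uniting that clade.
Most parsimonious ingroup topology: ((Sclerites,Heliois),Xiphilis).
Sclerites and Heliois form a cherry on this tree, so they are sister taxa.

Heliois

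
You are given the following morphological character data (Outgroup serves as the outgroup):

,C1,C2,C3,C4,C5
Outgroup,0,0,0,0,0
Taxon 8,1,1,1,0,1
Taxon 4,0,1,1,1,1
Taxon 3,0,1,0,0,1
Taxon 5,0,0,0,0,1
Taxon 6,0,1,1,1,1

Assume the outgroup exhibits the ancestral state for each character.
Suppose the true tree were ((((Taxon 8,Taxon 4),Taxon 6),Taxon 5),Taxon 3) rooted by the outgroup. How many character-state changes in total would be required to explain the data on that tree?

Map each character onto ((((Taxon 8,Taxon 4),Taxon 6),Taxon 5),Taxon 3) (rooted by Outgroup) and count the minimum state changes it requires (Fitch parsimony):
C1: 1; C2: 2; C3: 1; C4: 2; C5: 1.
Total tree length = 7.

7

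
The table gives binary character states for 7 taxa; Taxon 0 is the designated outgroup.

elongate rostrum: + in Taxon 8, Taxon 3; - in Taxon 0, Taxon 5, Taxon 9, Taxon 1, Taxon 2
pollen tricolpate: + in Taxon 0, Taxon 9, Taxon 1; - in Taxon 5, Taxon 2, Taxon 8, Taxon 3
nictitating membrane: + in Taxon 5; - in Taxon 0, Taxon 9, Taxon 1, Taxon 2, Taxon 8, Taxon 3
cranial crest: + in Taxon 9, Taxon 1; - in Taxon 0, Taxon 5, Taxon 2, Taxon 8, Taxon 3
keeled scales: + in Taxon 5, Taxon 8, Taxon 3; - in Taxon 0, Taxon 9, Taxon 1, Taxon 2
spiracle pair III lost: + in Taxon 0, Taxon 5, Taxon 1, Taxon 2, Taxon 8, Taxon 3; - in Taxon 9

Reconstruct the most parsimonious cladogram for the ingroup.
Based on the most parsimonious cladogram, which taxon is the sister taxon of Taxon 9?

Taxon 1

Character polarity is set by the outgroup: the derived state is whichever differs from the outgroup's state, so for pollen tricolpate, spiracle pair III lost the derived state is '-', and for the remaining characters it is '+'.
elongate rostrum (derived state '+') is shared by Taxon 3 and Taxon 8 — a synapomorphy uniting that clade.
Only Taxon 2, Taxon 3, Taxon 5, and Taxon 8 show the derived state '-' for pollen tricolpate, supporting them as a clade.
nictitating membrane: derived state '+' in Taxon 5 only — an autapomorphy, so it tells us nothing about relationships among taxa.
cranial crest (derived state '+') is shared by Taxon 1 and Taxon 9 — a synapomorphy uniting that clade.
keeled scales: derived state '+' in Taxon 3, Taxon 5, and Taxon 8 only — synapomorphy for {Taxon 3, Taxon 5, Taxon 8}.
spiracle pair III lost: derived state '-' in Taxon 9 only — an autapomorphy, so it tells us nothing about relationships among taxa.
Most parsimonious ingroup topology: (((Taxon 5,(Taxon 8,Taxon 3)),Taxon 2),(Taxon 9,Taxon 1)).
Taxon 9 and Taxon 1 form a cherry on this tree, so they are sister taxa.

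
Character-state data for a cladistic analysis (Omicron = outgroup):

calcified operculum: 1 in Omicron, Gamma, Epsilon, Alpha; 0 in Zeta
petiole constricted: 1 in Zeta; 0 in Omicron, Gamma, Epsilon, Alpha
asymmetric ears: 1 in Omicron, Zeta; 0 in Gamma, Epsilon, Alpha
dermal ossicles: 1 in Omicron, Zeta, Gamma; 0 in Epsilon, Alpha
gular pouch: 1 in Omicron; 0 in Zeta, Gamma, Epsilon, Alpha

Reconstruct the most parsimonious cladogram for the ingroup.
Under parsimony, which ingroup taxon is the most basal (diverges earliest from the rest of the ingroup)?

Zeta

Character polarity is set by the outgroup: the derived state is whichever differs from the outgroup's state, so for calcified operculum, asymmetric ears, dermal ossicles, gular pouch the derived state is '0', and for the remaining characters it is '1'.
calcified operculum: derived state '0' in Zeta only — an autapomorphy, so it tells us nothing about relationships among taxa.
petiole constricted (derived state '1') is unique to Zeta (autapomorphy; uninformative for grouping).
asymmetric ears (derived state '0') is shared by Alpha, Epsilon, and Gamma — a synapomorphy uniting that clade.
dermal ossicles (derived state '0') is shared by Alpha and Epsilon — a synapomorphy uniting that clade.
All ingroup taxa share the derived state '0' for gular pouch; it defines the ingroup but does not resolve relationships within it.
Most parsimonious ingroup topology: (Zeta,(Gamma,(Epsilon,Alpha))).
Zeta is sister to the clade containing all other ingroup taxa, so it is the earliest-diverging (most basal) ingroup lineage.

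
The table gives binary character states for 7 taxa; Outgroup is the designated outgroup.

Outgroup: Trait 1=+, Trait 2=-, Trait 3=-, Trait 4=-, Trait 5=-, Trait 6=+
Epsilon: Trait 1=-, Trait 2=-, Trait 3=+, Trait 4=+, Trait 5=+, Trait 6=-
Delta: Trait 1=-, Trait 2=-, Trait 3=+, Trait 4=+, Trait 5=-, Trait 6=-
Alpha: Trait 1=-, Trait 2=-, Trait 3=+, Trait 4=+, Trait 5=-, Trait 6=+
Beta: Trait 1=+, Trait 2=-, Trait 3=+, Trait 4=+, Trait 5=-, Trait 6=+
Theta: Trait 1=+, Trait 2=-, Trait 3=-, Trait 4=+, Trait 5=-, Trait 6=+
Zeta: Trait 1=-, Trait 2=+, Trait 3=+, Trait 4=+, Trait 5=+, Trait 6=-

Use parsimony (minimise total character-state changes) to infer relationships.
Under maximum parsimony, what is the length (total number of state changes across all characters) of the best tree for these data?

Character polarity is set by the outgroup: the derived state is whichever differs from the outgroup's state, so for Trait 1, Trait 6 the derived state is '-', and for the remaining characters it is '+'.
Only Alpha, Delta, Epsilon, and Zeta show the derived state '-' for Trait 1, supporting them as a clade.
Trait 2: derived state '+' in Zeta only — an autapomorphy, so it tells us nothing about relationships among taxa.
Trait 3 (derived state '+') is shared by Alpha, Beta, Delta, Epsilon, and Zeta — a synapomorphy uniting that clade.
Trait 4 (derived state '+') is shared by all ingroup taxa — unites the whole ingroup.
Only Epsilon and Zeta show the derived state '+' for Trait 5, supporting them as a clade.
Only Delta, Epsilon, and Zeta show the derived state '-' for Trait 6, supporting them as a clade.
Most parsimonious ingroup topology: (((((Epsilon,Zeta),Delta),Alpha),Beta),Theta).
Changes per character on this tree: Trait 1: 1; Trait 2: 1; Trait 3: 1; Trait 4: 1; Trait 5: 1; Trait 6: 1.
Total = 6.

6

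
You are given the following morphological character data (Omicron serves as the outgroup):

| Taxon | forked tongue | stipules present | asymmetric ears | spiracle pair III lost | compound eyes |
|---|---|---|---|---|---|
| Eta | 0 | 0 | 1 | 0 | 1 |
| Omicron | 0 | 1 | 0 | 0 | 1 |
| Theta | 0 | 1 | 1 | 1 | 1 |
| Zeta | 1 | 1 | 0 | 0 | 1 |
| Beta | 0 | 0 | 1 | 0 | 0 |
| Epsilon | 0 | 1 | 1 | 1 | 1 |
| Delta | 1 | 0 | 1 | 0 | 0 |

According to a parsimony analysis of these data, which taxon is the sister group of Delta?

Beta

Character polarity is set by the outgroup: the derived state is whichever differs from the outgroup's state, so for stipules present, compound eyes the derived state is '0', and for the remaining characters it is '1'.
forked tongue (state '1') occurs in Delta and Zeta but conflicts with the nesting implied by the other characters — most parsimoniously interpreted as homoplasy.
stipules present (derived state '0') is shared by Beta, Delta, and Eta — a synapomorphy uniting that clade.
asymmetric ears: derived state '1' in Beta, Delta, Epsilon, Eta, and Theta only — synapomorphy for {Beta, Delta, Epsilon, Eta, Theta}.
spiracle pair III lost (derived state '1') is shared by Epsilon and Theta — a synapomorphy uniting that clade.
compound eyes: derived state '0' in Beta and Delta only — synapomorphy for {Beta, Delta}.
Most parsimonious ingroup topology: (((Epsilon,Theta),((Delta,Beta),Eta)),Zeta).
Delta and Beta form a cherry on this tree, so they are sister taxa.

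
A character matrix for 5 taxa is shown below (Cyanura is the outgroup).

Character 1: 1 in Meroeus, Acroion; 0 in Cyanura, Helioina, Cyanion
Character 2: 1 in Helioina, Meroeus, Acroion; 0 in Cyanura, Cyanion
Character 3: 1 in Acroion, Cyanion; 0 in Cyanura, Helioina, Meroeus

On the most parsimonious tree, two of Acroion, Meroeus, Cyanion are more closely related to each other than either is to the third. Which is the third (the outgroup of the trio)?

The outgroup has state '0' for every character, so '1' is the derived state throughout.
Character 1 (derived state '1') is shared by Acroion and Meroeus — a synapomorphy uniting that clade.
Only Acroion, Helioina, and Meroeus show the derived state '1' for Character 2, supporting them as a clade.
Character 3 (state '1') occurs in Acroion and Cyanion but conflicts with the nesting implied by the other characters — most parsimoniously interpreted as homoplasy.
Most parsimonious ingroup topology: ((Helioina,(Meroeus,Acroion)),Cyanion).
Meroeus and Acroion share a more recent common ancestor with each other than either does with Cyanion, so Cyanion is the least closely related of the three.

Cyanion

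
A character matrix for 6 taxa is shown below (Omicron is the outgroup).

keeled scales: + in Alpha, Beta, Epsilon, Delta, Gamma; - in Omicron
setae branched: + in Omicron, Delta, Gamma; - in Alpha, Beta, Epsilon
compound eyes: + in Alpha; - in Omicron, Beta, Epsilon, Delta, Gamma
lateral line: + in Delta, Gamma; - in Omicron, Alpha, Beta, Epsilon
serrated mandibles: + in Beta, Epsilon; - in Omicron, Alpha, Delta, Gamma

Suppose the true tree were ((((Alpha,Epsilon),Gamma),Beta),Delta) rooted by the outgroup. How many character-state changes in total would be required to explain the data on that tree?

Map each character onto ((((Alpha,Epsilon),Gamma),Beta),Delta) (rooted by Omicron) and count the minimum state changes it requires (Fitch parsimony):
keeled scales: 1; setae branched: 2; compound eyes: 1; lateral line: 2; serrated mandibles: 2.
Total tree length = 8.

8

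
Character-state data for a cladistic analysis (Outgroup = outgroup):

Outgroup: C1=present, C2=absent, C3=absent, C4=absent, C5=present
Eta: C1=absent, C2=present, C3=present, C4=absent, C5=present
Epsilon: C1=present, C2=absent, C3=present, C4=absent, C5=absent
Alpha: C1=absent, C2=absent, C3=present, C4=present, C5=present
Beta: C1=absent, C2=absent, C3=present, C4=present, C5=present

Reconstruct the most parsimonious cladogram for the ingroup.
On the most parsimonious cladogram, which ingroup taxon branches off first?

Epsilon

Character polarity is set by the outgroup: the derived state is whichever differs from the outgroup's state, so for C1, C5 the derived state is 'absent', and for the remaining characters it is 'present'.
Only Alpha, Beta, and Eta show the derived state 'absent' for C1, supporting them as a clade.
C2 (derived state 'present') is unique to Eta (autapomorphy; uninformative for grouping).
All ingroup taxa share the derived state 'present' for C3; it defines the ingroup but does not resolve relationships within it.
Only Alpha and Beta show the derived state 'present' for C4, supporting them as a clade.
C5 (derived state 'absent') is unique to Epsilon (autapomorphy; uninformative for grouping).
Most parsimonious ingroup topology: ((Eta,(Alpha,Beta)),Epsilon).
Epsilon is sister to the clade containing all other ingroup taxa, so it is the earliest-diverging (most basal) ingroup lineage.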